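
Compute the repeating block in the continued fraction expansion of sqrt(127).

[11; (3, 1, 2, 2, 7, 11, 7, 2, 2, 1, 3, 22)]

Write x_i = (sqrt(127) + m_i)/d_i with (m_0, d_0) = (0, 1). a_0 = floor(sqrt(127)) = 11, since 11^2 = 121 <= 127 < 144 = 12^2.
Iterate m_{i+1} = d_i*a_i - m_i, d_{i+1} = (127 - m_{i+1}^2)/d_i, a_{i+1} = floor((a_0 + m_{i+1})/d_{i+1}):
  m_1 = 1*11 - 0 = 11, d_1 = (127 - 11^2)/1 = 6/1 = 6, a_1 = floor((11 + 11)/6) = 3.
  m_2 = 6*3 - 11 = 7, d_2 = (127 - 7^2)/6 = 78/6 = 13, a_2 = floor((11 + 7)/13) = 1.
  m_3 = 13*1 - 7 = 6, d_3 = (127 - 6^2)/13 = 91/13 = 7, a_3 = floor((11 + 6)/7) = 2.
  m_4 = 7*2 - 6 = 8, d_4 = (127 - 8^2)/7 = 63/7 = 9, a_4 = floor((11 + 8)/9) = 2.
  m_5 = 9*2 - 8 = 10, d_5 = (127 - 10^2)/9 = 27/9 = 3, a_5 = floor((11 + 10)/3) = 7.
  m_6 = 3*7 - 10 = 11, d_6 = (127 - 11^2)/3 = 6/3 = 2, a_6 = floor((11 + 11)/2) = 11.
  m_7 = 2*11 - 11 = 11, d_7 = (127 - 11^2)/2 = 6/2 = 3, a_7 = floor((11 + 11)/3) = 7.
  m_8 = 3*7 - 11 = 10, d_8 = (127 - 10^2)/3 = 27/3 = 9, a_8 = floor((11 + 10)/9) = 2.
  m_9 = 9*2 - 10 = 8, d_9 = (127 - 8^2)/9 = 63/9 = 7, a_9 = floor((11 + 8)/7) = 2.
  m_10 = 7*2 - 8 = 6, d_10 = (127 - 6^2)/7 = 91/7 = 13, a_10 = floor((11 + 6)/13) = 1.
  m_11 = 13*1 - 6 = 7, d_11 = (127 - 7^2)/13 = 78/13 = 6, a_11 = floor((11 + 7)/6) = 3.
  m_12 = 6*3 - 7 = 11, d_12 = (127 - 11^2)/6 = 6/6 = 1, a_12 = floor((11 + 11)/1) = 22.
  m_13 = 1*22 - 11 = 11, d_13 = (127 - 11^2)/1 = 6/1 = 6: (m_13, d_13) = (m_1, d_1) = (11, 6), so from here the quotients repeat a_1, ..., a_12; the period length is 12.
Hence the expansion of sqrt(127) is a_0 = 11 followed by the repeating block 3, 1, 2, 2, 7, 11, 7, 2, 2, 1, 3, 22 (period 12).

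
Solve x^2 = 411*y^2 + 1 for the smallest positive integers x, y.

(x, y) = (49730, 2453)

First expand sqrt(411) as a continued fraction. With x_i = (sqrt(411) + m_i)/d_i and (m_0, d_0) = (0, 1): a_0 = floor(sqrt(411)) = 20, since 20^2 = 400 <= 411 < 441 = 21^2.
Iterate m_{i+1} = d_i*a_i - m_i, d_{i+1} = (411 - m_{i+1}^2)/d_i, a_{i+1} = floor((a_0 + m_{i+1})/d_{i+1}):
  m_1 = 1*20 - 0 = 20, d_1 = (411 - 20^2)/1 = 11/1 = 11, a_1 = floor((20 + 20)/11) = 3.
  m_2 = 11*3 - 20 = 13, d_2 = (411 - 13^2)/11 = 242/11 = 22, a_2 = floor((20 + 13)/22) = 1.
  m_3 = 22*1 - 13 = 9, d_3 = (411 - 9^2)/22 = 330/22 = 15, a_3 = floor((20 + 9)/15) = 1.
  m_4 = 15*1 - 9 = 6, d_4 = (411 - 6^2)/15 = 375/15 = 25, a_4 = floor((20 + 6)/25) = 1.
  m_5 = 25*1 - 6 = 19, d_5 = (411 - 19^2)/25 = 50/25 = 2, a_5 = floor((20 + 19)/2) = 19.
  m_6 = 2*19 - 19 = 19, d_6 = (411 - 19^2)/2 = 50/2 = 25, a_6 = floor((20 + 19)/25) = 1.
  m_7 = 25*1 - 19 = 6, d_7 = (411 - 6^2)/25 = 375/25 = 15, a_7 = floor((20 + 6)/15) = 1.
  m_8 = 15*1 - 6 = 9, d_8 = (411 - 9^2)/15 = 330/15 = 22, a_8 = floor((20 + 9)/22) = 1.
  m_9 = 22*1 - 9 = 13, d_9 = (411 - 13^2)/22 = 242/22 = 11, a_9 = floor((20 + 13)/11) = 3.
  m_10 = 11*3 - 13 = 20, d_10 = (411 - 20^2)/11 = 11/11 = 1, a_10 = floor((20 + 20)/1) = 40.
  m_11 = 1*40 - 20 = 20, d_11 = (411 - 20^2)/1 = 11/1 = 11: (m_11, d_11) = (m_1, d_1) = (20, 11), so from here the quotients repeat a_1, ..., a_10; the period length is 10.
So sqrt(411) = [20; (3, 1, 1, 1, 19, 1, 1, 1, 3, 40)] with period length k = 10.
k is even, so the fundamental solution of x^2 - 411y^2 = 1 is (p_{k-1}, q_{k-1}) = (p_9, q_9); compute convergents through index 9.
Convergents (p_i = a_i*p_{i-1} + p_{i-2}, q_i = a_i*q_{i-1} + q_{i-2} with p_{-2}=0, p_{-1}=1, q_{-2}=1, q_{-1}=0):
  i=0: a_0=20, p_0 = 20*1 + 0 = 20, q_0 = 20*0 + 1 = 1.
  i=1: a_1=3, p_1 = 3*20 + 1 = 61, q_1 = 3*1 + 0 = 3.
  i=2: a_2=1, p_2 = 1*61 + 20 = 81, q_2 = 1*3 + 1 = 4.
  i=3: a_3=1, p_3 = 1*81 + 61 = 142, q_3 = 1*4 + 3 = 7.
  i=4: a_4=1, p_4 = 1*142 + 81 = 223, q_4 = 1*7 + 4 = 11.
  i=5: a_5=19, p_5 = 19*223 + 142 = 4379, q_5 = 19*11 + 7 = 216.
  i=6: a_6=1, p_6 = 1*4379 + 223 = 4602, q_6 = 1*216 + 11 = 227.
  i=7: a_7=1, p_7 = 1*4602 + 4379 = 8981, q_7 = 1*227 + 216 = 443.
  i=8: a_8=1, p_8 = 1*8981 + 4602 = 13583, q_8 = 1*443 + 227 = 670.
  i=9: a_9=3, p_9 = 3*13583 + 8981 = 49730, q_9 = 3*670 + 443 = 2453.
Check: 49730^2 - 411*2453^2 = 2473072900 - 2473072899 = 1, so (x, y) = (49730, 2453) solves the equation, and by the theorem it is the least positive solution.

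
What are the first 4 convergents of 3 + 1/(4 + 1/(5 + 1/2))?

3/1, 13/4, 68/21, 149/46

Using the convergent recurrence p_i = a_i*p_{i-1} + p_{i-2}, q_i = a_i*q_{i-1} + q_{i-2} with p_{-2}=0, p_{-1}=1, q_{-2}=1, q_{-1}=0:
  i=0: a_0=3, p_0 = 3*1 + 0 = 3, q_0 = 3*0 + 1 = 1.
  i=1: a_1=4, p_1 = 4*3 + 1 = 13, q_1 = 4*1 + 0 = 4.
  i=2: a_2=5, p_2 = 5*13 + 3 = 68, q_2 = 5*4 + 1 = 21.
  i=3: a_3=2, p_3 = 2*68 + 13 = 149, q_3 = 2*21 + 4 = 46.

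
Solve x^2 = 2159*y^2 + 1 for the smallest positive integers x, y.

First expand sqrt(2159) as a continued fraction. With x_i = (sqrt(2159) + m_i)/d_i and (m_0, d_0) = (0, 1): a_0 = floor(sqrt(2159)) = 46, since 46^2 = 2116 <= 2159 < 2209 = 47^2.
Iterate m_{i+1} = d_i*a_i - m_i, d_{i+1} = (2159 - m_{i+1}^2)/d_i, a_{i+1} = floor((a_0 + m_{i+1})/d_{i+1}):
  m_1 = 1*46 - 0 = 46, d_1 = (2159 - 46^2)/1 = 43/1 = 43, a_1 = floor((46 + 46)/43) = 2.
  m_2 = 43*2 - 46 = 40, d_2 = (2159 - 40^2)/43 = 559/43 = 13, a_2 = floor((46 + 40)/13) = 6.
  m_3 = 13*6 - 40 = 38, d_3 = (2159 - 38^2)/13 = 715/13 = 55, a_3 = floor((46 + 38)/55) = 1.
  m_4 = 55*1 - 38 = 17, d_4 = (2159 - 17^2)/55 = 1870/55 = 34, a_4 = floor((46 + 17)/34) = 1.
  m_5 = 34*1 - 17 = 17, d_5 = (2159 - 17^2)/34 = 1870/34 = 55, a_5 = floor((46 + 17)/55) = 1.
  m_6 = 55*1 - 17 = 38, d_6 = (2159 - 38^2)/55 = 715/55 = 13, a_6 = floor((46 + 38)/13) = 6.
  m_7 = 13*6 - 38 = 40, d_7 = (2159 - 40^2)/13 = 559/13 = 43, a_7 = floor((46 + 40)/43) = 2.
  m_8 = 43*2 - 40 = 46, d_8 = (2159 - 46^2)/43 = 43/43 = 1, a_8 = floor((46 + 46)/1) = 92.
  m_9 = 1*92 - 46 = 46, d_9 = (2159 - 46^2)/1 = 43/1 = 43: (m_9, d_9) = (m_1, d_1) = (46, 43), so from here the quotients repeat a_1, ..., a_8; the period length is 8.
So sqrt(2159) = [46; (2, 6, 1, 1, 1, 6, 2, 92)] with period length k = 8.
k is even, so the fundamental solution of x^2 - 2159y^2 = 1 is (p_{k-1}, q_{k-1}) = (p_7, q_7); compute convergents through index 7.
Convergents (p_i = a_i*p_{i-1} + p_{i-2}, q_i = a_i*q_{i-1} + q_{i-2} with p_{-2}=0, p_{-1}=1, q_{-2}=1, q_{-1}=0):
  i=0: a_0=46, p_0 = 46*1 + 0 = 46, q_0 = 46*0 + 1 = 1.
  i=1: a_1=2, p_1 = 2*46 + 1 = 93, q_1 = 2*1 + 0 = 2.
  i=2: a_2=6, p_2 = 6*93 + 46 = 604, q_2 = 6*2 + 1 = 13.
  i=3: a_3=1, p_3 = 1*604 + 93 = 697, q_3 = 1*13 + 2 = 15.
  i=4: a_4=1, p_4 = 1*697 + 604 = 1301, q_4 = 1*15 + 13 = 28.
  i=5: a_5=1, p_5 = 1*1301 + 697 = 1998, q_5 = 1*28 + 15 = 43.
  i=6: a_6=6, p_6 = 6*1998 + 1301 = 13289, q_6 = 6*43 + 28 = 286.
  i=7: a_7=2, p_7 = 2*13289 + 1998 = 28576, q_7 = 2*286 + 43 = 615.
Check: 28576^2 - 2159*615^2 = 816587776 - 816587775 = 1, so (x, y) = (28576, 615) solves the equation, and by the theorem it is the least positive solution.

(x, y) = (28576, 615)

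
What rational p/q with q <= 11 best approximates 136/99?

Expand x = 136/99 as a continued fraction with the Euclidean algorithm:
  136 = 1*99 + 37, so a_0 = 1.
  99 = 2*37 + 25, so a_1 = 2.
  37 = 1*25 + 12, so a_2 = 1.
  25 = 2*12 + 1, so a_3 = 2.
  12 = 12*1 + 0, so a_4 = 12.
so x = [1; 2, 1, 2, 12].
Convergents (p_i = a_i*p_{i-1} + p_{i-2}, q_i = a_i*q_{i-1} + q_{i-2} with p_{-2}=0, p_{-1}=1, q_{-2}=1, q_{-1}=0), until the denominator exceeds 11:
  i=0: a_0=1, p_0 = 1*1 + 0 = 1, q_0 = 1*0 + 1 = 1.
  i=1: a_1=2, p_1 = 2*1 + 1 = 3, q_1 = 2*1 + 0 = 2.
  i=2: a_2=1, p_2 = 1*3 + 1 = 4, q_2 = 1*2 + 1 = 3.
  i=3: a_3=2, p_3 = 2*4 + 3 = 11, q_3 = 2*3 + 2 = 8.
  i=4: a_4=12, p_4 = 12*11 + 4 = 136, q_4 = 12*8 + 3 = 99.
q_4 = 99 > 11, so the last convergent with denominator <= 11 is p_3/q_3 = 11/8.
The closest fraction with denominator <= 11 is either p_3/q_3 or the intermediate fraction (k*p_3 + p_2)/(k*q_3 + q_2) with the largest k >= 1 whose denominator stays <= 11; these approach x as k grows, and every other convergent or intermediate fraction in range is farther away.
Largest k: floor((11 - q_2)/q_3) = floor((11 - 3)/8) = 1.
That gives (1*11 + 4)/(1*8 + 3) = 15/11.
Compare the errors: |x - 11/8| = |136*8 - 11*99|/(99*8) = 1/792, and |x - 15/11| = |136*11 - 15*99|/(99*11) = 11/1089.
Cross-multiplying, 1*1089 = 1089 < 8712 = 11*792, so 1/792 is smaller: the convergent 11/8 is closer to x than 15/11.

11/8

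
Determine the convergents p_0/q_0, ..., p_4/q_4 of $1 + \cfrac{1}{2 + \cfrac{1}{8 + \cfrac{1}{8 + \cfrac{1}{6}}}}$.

1/1, 3/2, 25/17, 203/138, 1243/845

Using the convergent recurrence p_i = a_i*p_{i-1} + p_{i-2}, q_i = a_i*q_{i-1} + q_{i-2} with p_{-2}=0, p_{-1}=1, q_{-2}=1, q_{-1}=0:
  i=0: a_0=1, p_0 = 1*1 + 0 = 1, q_0 = 1*0 + 1 = 1.
  i=1: a_1=2, p_1 = 2*1 + 1 = 3, q_1 = 2*1 + 0 = 2.
  i=2: a_2=8, p_2 = 8*3 + 1 = 25, q_2 = 8*2 + 1 = 17.
  i=3: a_3=8, p_3 = 8*25 + 3 = 203, q_3 = 8*17 + 2 = 138.
  i=4: a_4=6, p_4 = 6*203 + 25 = 1243, q_4 = 6*138 + 17 = 845.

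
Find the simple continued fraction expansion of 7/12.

[0; 1, 1, 2, 2]

Run the Euclidean algorithm on 7 and 12; the successive quotients are the partial quotients a_0, a_1, ... (each step inverts the fractional part left over by the previous one):
  7 = 0*12 + 7, so a_0 = 0.
  12 = 1*7 + 5, so a_1 = 1.
  7 = 1*5 + 2, so a_2 = 1.
  5 = 2*2 + 1, so a_3 = 2.
  2 = 2*1 + 0, so a_4 = 2.
The remainder reaches 0 after 5 divisions, so the expansion has 5 partial quotients, read off in order.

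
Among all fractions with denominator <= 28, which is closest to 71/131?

Expand x = 71/131 as a continued fraction with the Euclidean algorithm:
  71 = 0*131 + 71, so a_0 = 0.
  131 = 1*71 + 60, so a_1 = 1.
  71 = 1*60 + 11, so a_2 = 1.
  60 = 5*11 + 5, so a_3 = 5.
  11 = 2*5 + 1, so a_4 = 2.
  5 = 5*1 + 0, so a_5 = 5.
so x = [0; 1, 1, 5, 2, 5].
Convergents (p_i = a_i*p_{i-1} + p_{i-2}, q_i = a_i*q_{i-1} + q_{i-2} with p_{-2}=0, p_{-1}=1, q_{-2}=1, q_{-1}=0), until the denominator exceeds 28:
  i=0: a_0=0, p_0 = 0*1 + 0 = 0, q_0 = 0*0 + 1 = 1.
  i=1: a_1=1, p_1 = 1*0 + 1 = 1, q_1 = 1*1 + 0 = 1.
  i=2: a_2=1, p_2 = 1*1 + 0 = 1, q_2 = 1*1 + 1 = 2.
  i=3: a_3=5, p_3 = 5*1 + 1 = 6, q_3 = 5*2 + 1 = 11.
  i=4: a_4=2, p_4 = 2*6 + 1 = 13, q_4 = 2*11 + 2 = 24.
  i=5: a_5=5, p_5 = 5*13 + 6 = 71, q_5 = 5*24 + 11 = 131.
q_5 = 131 > 28, so the last convergent with denominator <= 28 is p_4/q_4 = 13/24.
The closest fraction with denominator <= 28 is either p_4/q_4 or the intermediate fraction (k*p_4 + p_3)/(k*q_4 + q_3) with the largest k >= 1 whose denominator stays <= 28; these approach x as k grows, and every other convergent or intermediate fraction in range is farther away.
Largest k: floor((28 - q_3)/q_4) = floor((28 - 11)/24) = 0.
Since k = 0, no intermediate fraction beyond p_4/q_4 has denominator <= 28, so the convergent 13/24 is the closest (its error is |71*24 - 13*131|/(131*24) = 1/3144).

13/24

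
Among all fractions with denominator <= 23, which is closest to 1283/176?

Expand x = 1283/176 as a continued fraction with the Euclidean algorithm:
  1283 = 7*176 + 51, so a_0 = 7.
  176 = 3*51 + 23, so a_1 = 3.
  51 = 2*23 + 5, so a_2 = 2.
  23 = 4*5 + 3, so a_3 = 4.
  5 = 1*3 + 2, so a_4 = 1.
  3 = 1*2 + 1, so a_5 = 1.
  2 = 2*1 + 0, so a_6 = 2.
so x = [7; 3, 2, 4, 1, 1, 2].
Convergents (p_i = a_i*p_{i-1} + p_{i-2}, q_i = a_i*q_{i-1} + q_{i-2} with p_{-2}=0, p_{-1}=1, q_{-2}=1, q_{-1}=0), until the denominator exceeds 23:
  i=0: a_0=7, p_0 = 7*1 + 0 = 7, q_0 = 7*0 + 1 = 1.
  i=1: a_1=3, p_1 = 3*7 + 1 = 22, q_1 = 3*1 + 0 = 3.
  i=2: a_2=2, p_2 = 2*22 + 7 = 51, q_2 = 2*3 + 1 = 7.
  i=3: a_3=4, p_3 = 4*51 + 22 = 226, q_3 = 4*7 + 3 = 31.
q_3 = 31 > 23, so the last convergent with denominator <= 23 is p_2/q_2 = 51/7.
The closest fraction with denominator <= 23 is either p_2/q_2 or the intermediate fraction (k*p_2 + p_1)/(k*q_2 + q_1) with the largest k >= 1 whose denominator stays <= 23; these approach x as k grows, and every other convergent or intermediate fraction in range is farther away.
Largest k: floor((23 - q_1)/q_2) = floor((23 - 3)/7) = 2.
That gives (2*51 + 22)/(2*7 + 3) = 124/17.
Compare the errors: |x - 51/7| = |1283*7 - 51*176|/(176*7) = 5/1232, and |x - 124/17| = |1283*17 - 124*176|/(176*17) = 13/2992.
Cross-multiplying, 5*2992 = 14960 < 16016 = 13*1232, so 5/1232 is smaller: the convergent 51/7 is closer to x than 124/17.

51/7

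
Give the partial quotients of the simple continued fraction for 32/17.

[1; 1, 7, 2]

Run the Euclidean algorithm on 32 and 17; the successive quotients are the partial quotients a_0, a_1, ... (each step inverts the fractional part left over by the previous one):
  32 = 1*17 + 15, so a_0 = 1.
  17 = 1*15 + 2, so a_1 = 1.
  15 = 7*2 + 1, so a_2 = 7.
  2 = 2*1 + 0, so a_3 = 2.
The remainder reaches 0 after 4 divisions, so the expansion has 4 partial quotients, read off in order.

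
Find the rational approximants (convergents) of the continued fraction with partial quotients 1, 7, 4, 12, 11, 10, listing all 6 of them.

1/1, 8/7, 33/29, 404/355, 4477/3934, 45174/39695

Using the convergent recurrence p_i = a_i*p_{i-1} + p_{i-2}, q_i = a_i*q_{i-1} + q_{i-2} with p_{-2}=0, p_{-1}=1, q_{-2}=1, q_{-1}=0:
  i=0: a_0=1, p_0 = 1*1 + 0 = 1, q_0 = 1*0 + 1 = 1.
  i=1: a_1=7, p_1 = 7*1 + 1 = 8, q_1 = 7*1 + 0 = 7.
  i=2: a_2=4, p_2 = 4*8 + 1 = 33, q_2 = 4*7 + 1 = 29.
  i=3: a_3=12, p_3 = 12*33 + 8 = 404, q_3 = 12*29 + 7 = 355.
  i=4: a_4=11, p_4 = 11*404 + 33 = 4477, q_4 = 11*355 + 29 = 3934.
  i=5: a_5=10, p_5 = 10*4477 + 404 = 45174, q_5 = 10*3934 + 355 = 39695.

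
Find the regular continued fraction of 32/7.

[4; 1, 1, 3]

Run the Euclidean algorithm on 32 and 7; the successive quotients are the partial quotients a_0, a_1, ... (each step inverts the fractional part left over by the previous one):
  32 = 4*7 + 4, so a_0 = 4.
  7 = 1*4 + 3, so a_1 = 1.
  4 = 1*3 + 1, so a_2 = 1.
  3 = 3*1 + 0, so a_3 = 3.
The remainder reaches 0 after 4 divisions, so the expansion has 4 partial quotients, read off in order.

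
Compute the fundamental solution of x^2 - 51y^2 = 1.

(x, y) = (50, 7)

First expand sqrt(51) as a continued fraction. With x_i = (sqrt(51) + m_i)/d_i and (m_0, d_0) = (0, 1): a_0 = floor(sqrt(51)) = 7, since 7^2 = 49 <= 51 < 64 = 8^2.
Iterate m_{i+1} = d_i*a_i - m_i, d_{i+1} = (51 - m_{i+1}^2)/d_i, a_{i+1} = floor((a_0 + m_{i+1})/d_{i+1}):
  m_1 = 1*7 - 0 = 7, d_1 = (51 - 7^2)/1 = 2/1 = 2, a_1 = floor((7 + 7)/2) = 7.
  m_2 = 2*7 - 7 = 7, d_2 = (51 - 7^2)/2 = 2/2 = 1, a_2 = floor((7 + 7)/1) = 14.
  m_3 = 1*14 - 7 = 7, d_3 = (51 - 7^2)/1 = 2/1 = 2: (m_3, d_3) = (m_1, d_1) = (7, 2), so from here the quotients repeat a_1, a_2; the period length is 2.
So sqrt(51) = [7; (7, 14)] with period length k = 2.
k is even, so the fundamental solution of x^2 - 51y^2 = 1 is (p_{k-1}, q_{k-1}) = (p_1, q_1); compute convergents through index 1.
Convergents (p_i = a_i*p_{i-1} + p_{i-2}, q_i = a_i*q_{i-1} + q_{i-2} with p_{-2}=0, p_{-1}=1, q_{-2}=1, q_{-1}=0):
  i=0: a_0=7, p_0 = 7*1 + 0 = 7, q_0 = 7*0 + 1 = 1.
  i=1: a_1=7, p_1 = 7*7 + 1 = 50, q_1 = 7*1 + 0 = 7.
Check: 50^2 - 51*7^2 = 2500 - 2499 = 1, so (x, y) = (50, 7) solves the equation, and by the theorem it is the least positive solution.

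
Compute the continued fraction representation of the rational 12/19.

Run the Euclidean algorithm on 12 and 19; the successive quotients are the partial quotients a_0, a_1, ... (each step inverts the fractional part left over by the previous one):
  12 = 0*19 + 12, so a_0 = 0.
  19 = 1*12 + 7, so a_1 = 1.
  12 = 1*7 + 5, so a_2 = 1.
  7 = 1*5 + 2, so a_3 = 1.
  5 = 2*2 + 1, so a_4 = 2.
  2 = 2*1 + 0, so a_5 = 2.
The remainder reaches 0 after 6 divisions, so the expansion has 6 partial quotients, read off in order.

[0; 1, 1, 1, 2, 2]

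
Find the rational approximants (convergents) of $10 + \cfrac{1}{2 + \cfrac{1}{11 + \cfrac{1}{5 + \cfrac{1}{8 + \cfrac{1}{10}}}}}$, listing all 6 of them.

Using the convergent recurrence p_i = a_i*p_{i-1} + p_{i-2}, q_i = a_i*q_{i-1} + q_{i-2} with p_{-2}=0, p_{-1}=1, q_{-2}=1, q_{-1}=0:
  i=0: a_0=10, p_0 = 10*1 + 0 = 10, q_0 = 10*0 + 1 = 1.
  i=1: a_1=2, p_1 = 2*10 + 1 = 21, q_1 = 2*1 + 0 = 2.
  i=2: a_2=11, p_2 = 11*21 + 10 = 241, q_2 = 11*2 + 1 = 23.
  i=3: a_3=5, p_3 = 5*241 + 21 = 1226, q_3 = 5*23 + 2 = 117.
  i=4: a_4=8, p_4 = 8*1226 + 241 = 10049, q_4 = 8*117 + 23 = 959.
  i=5: a_5=10, p_5 = 10*10049 + 1226 = 101716, q_5 = 10*959 + 117 = 9707.

10/1, 21/2, 241/23, 1226/117, 10049/959, 101716/9707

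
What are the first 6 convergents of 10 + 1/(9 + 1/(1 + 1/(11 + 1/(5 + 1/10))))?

Using the convergent recurrence p_i = a_i*p_{i-1} + p_{i-2}, q_i = a_i*q_{i-1} + q_{i-2} with p_{-2}=0, p_{-1}=1, q_{-2}=1, q_{-1}=0:
  i=0: a_0=10, p_0 = 10*1 + 0 = 10, q_0 = 10*0 + 1 = 1.
  i=1: a_1=9, p_1 = 9*10 + 1 = 91, q_1 = 9*1 + 0 = 9.
  i=2: a_2=1, p_2 = 1*91 + 10 = 101, q_2 = 1*9 + 1 = 10.
  i=3: a_3=11, p_3 = 11*101 + 91 = 1202, q_3 = 11*10 + 9 = 119.
  i=4: a_4=5, p_4 = 5*1202 + 101 = 6111, q_4 = 5*119 + 10 = 605.
  i=5: a_5=10, p_5 = 10*6111 + 1202 = 62312, q_5 = 10*605 + 119 = 6169.

10/1, 91/9, 101/10, 1202/119, 6111/605, 62312/6169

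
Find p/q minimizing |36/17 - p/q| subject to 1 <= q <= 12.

Expand x = 36/17 as a continued fraction with the Euclidean algorithm:
  36 = 2*17 + 2, so a_0 = 2.
  17 = 8*2 + 1, so a_1 = 8.
  2 = 2*1 + 0, so a_2 = 2.
so x = [2; 8, 2].
Convergents (p_i = a_i*p_{i-1} + p_{i-2}, q_i = a_i*q_{i-1} + q_{i-2} with p_{-2}=0, p_{-1}=1, q_{-2}=1, q_{-1}=0), until the denominator exceeds 12:
  i=0: a_0=2, p_0 = 2*1 + 0 = 2, q_0 = 2*0 + 1 = 1.
  i=1: a_1=8, p_1 = 8*2 + 1 = 17, q_1 = 8*1 + 0 = 8.
  i=2: a_2=2, p_2 = 2*17 + 2 = 36, q_2 = 2*8 + 1 = 17.
q_2 = 17 > 12, so the last convergent with denominator <= 12 is p_1/q_1 = 17/8.
The closest fraction with denominator <= 12 is either p_1/q_1 or the intermediate fraction (k*p_1 + p_0)/(k*q_1 + q_0) with the largest k >= 1 whose denominator stays <= 12; these approach x as k grows, and every other convergent or intermediate fraction in range is farther away.
Largest k: floor((12 - q_0)/q_1) = floor((12 - 1)/8) = 1.
That gives (1*17 + 2)/(1*8 + 1) = 19/9.
Compare the errors: |x - 17/8| = |36*8 - 17*17|/(17*8) = 1/136, and |x - 19/9| = |36*9 - 19*17|/(17*9) = 1/153.
Cross-multiplying, 1*136 = 136 < 153 = 1*153, so 1/153 is smaller: the intermediate fraction 19/9 is closer to x than 17/8.

19/9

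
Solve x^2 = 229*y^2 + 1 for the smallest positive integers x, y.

First expand sqrt(229) as a continued fraction. With x_i = (sqrt(229) + m_i)/d_i and (m_0, d_0) = (0, 1): a_0 = floor(sqrt(229)) = 15, since 15^2 = 225 <= 229 < 256 = 16^2.
Iterate m_{i+1} = d_i*a_i - m_i, d_{i+1} = (229 - m_{i+1}^2)/d_i, a_{i+1} = floor((a_0 + m_{i+1})/d_{i+1}):
  m_1 = 1*15 - 0 = 15, d_1 = (229 - 15^2)/1 = 4/1 = 4, a_1 = floor((15 + 15)/4) = 7.
  m_2 = 4*7 - 15 = 13, d_2 = (229 - 13^2)/4 = 60/4 = 15, a_2 = floor((15 + 13)/15) = 1.
  m_3 = 15*1 - 13 = 2, d_3 = (229 - 2^2)/15 = 225/15 = 15, a_3 = floor((15 + 2)/15) = 1.
  m_4 = 15*1 - 2 = 13, d_4 = (229 - 13^2)/15 = 60/15 = 4, a_4 = floor((15 + 13)/4) = 7.
  m_5 = 4*7 - 13 = 15, d_5 = (229 - 15^2)/4 = 4/4 = 1, a_5 = floor((15 + 15)/1) = 30.
  m_6 = 1*30 - 15 = 15, d_6 = (229 - 15^2)/1 = 4/1 = 4: (m_6, d_6) = (m_1, d_1) = (15, 4), so from here the quotients repeat a_1, ..., a_5; the period length is 5.
So sqrt(229) = [15; (7, 1, 1, 7, 30)] with period length k = 5.
k is odd, so (p_{k-1}, q_{k-1}) only solves x^2 - 229y^2 = -1 and the fundamental solution of x^2 - 229y^2 = 1 is (p_{2k-1}, q_{2k-1}) = (p_9, q_9); compute convergents through index 9, running through the period twice.
Convergents (p_i = a_i*p_{i-1} + p_{i-2}, q_i = a_i*q_{i-1} + q_{i-2} with p_{-2}=0, p_{-1}=1, q_{-2}=1, q_{-1}=0):
  i=0: a_0=15, p_0 = 15*1 + 0 = 15, q_0 = 15*0 + 1 = 1.
  i=1: a_1=7, p_1 = 7*15 + 1 = 106, q_1 = 7*1 + 0 = 7.
  i=2: a_2=1, p_2 = 1*106 + 15 = 121, q_2 = 1*7 + 1 = 8.
  i=3: a_3=1, p_3 = 1*121 + 106 = 227, q_3 = 1*8 + 7 = 15.
  i=4: a_4=7, p_4 = 7*227 + 121 = 1710, q_4 = 7*15 + 8 = 113.
  i=5: a_5=30, p_5 = 30*1710 + 227 = 51527, q_5 = 30*113 + 15 = 3405.
  i=6: a_6=7, p_6 = 7*51527 + 1710 = 362399, q_6 = 7*3405 + 113 = 23948.
  i=7: a_7=1, p_7 = 1*362399 + 51527 = 413926, q_7 = 1*23948 + 3405 = 27353.
  i=8: a_8=1, p_8 = 1*413926 + 362399 = 776325, q_8 = 1*27353 + 23948 = 51301.
  i=9: a_9=7, p_9 = 7*776325 + 413926 = 5848201, q_9 = 7*51301 + 27353 = 386460.
Indeed p_4^2 - 229*q_4^2 = 2924100 - 2924101 = -1, not +1.
Check: 5848201^2 - 229*386460^2 = 34201454936401 - 34201454936400 = 1, so (x, y) = (5848201, 386460) solves the equation, and by the theorem it is the least positive solution.

(x, y) = (5848201, 386460)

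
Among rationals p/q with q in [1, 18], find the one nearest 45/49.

Expand x = 45/49 as a continued fraction with the Euclidean algorithm:
  45 = 0*49 + 45, so a_0 = 0.
  49 = 1*45 + 4, so a_1 = 1.
  45 = 11*4 + 1, so a_2 = 11.
  4 = 4*1 + 0, so a_3 = 4.
so x = [0; 1, 11, 4].
Convergents (p_i = a_i*p_{i-1} + p_{i-2}, q_i = a_i*q_{i-1} + q_{i-2} with p_{-2}=0, p_{-1}=1, q_{-2}=1, q_{-1}=0), until the denominator exceeds 18:
  i=0: a_0=0, p_0 = 0*1 + 0 = 0, q_0 = 0*0 + 1 = 1.
  i=1: a_1=1, p_1 = 1*0 + 1 = 1, q_1 = 1*1 + 0 = 1.
  i=2: a_2=11, p_2 = 11*1 + 0 = 11, q_2 = 11*1 + 1 = 12.
  i=3: a_3=4, p_3 = 4*11 + 1 = 45, q_3 = 4*12 + 1 = 49.
q_3 = 49 > 18, so the last convergent with denominator <= 18 is p_2/q_2 = 11/12.
The closest fraction with denominator <= 18 is either p_2/q_2 or the intermediate fraction (k*p_2 + p_1)/(k*q_2 + q_1) with the largest k >= 1 whose denominator stays <= 18; these approach x as k grows, and every other convergent or intermediate fraction in range is farther away.
Largest k: floor((18 - q_1)/q_2) = floor((18 - 1)/12) = 1.
That gives (1*11 + 1)/(1*12 + 1) = 12/13.
Compare the errors: |x - 11/12| = |45*12 - 11*49|/(49*12) = 1/588, and |x - 12/13| = |45*13 - 12*49|/(49*13) = 3/637.
Cross-multiplying, 1*637 = 637 < 1764 = 3*588, so 1/588 is smaller: the convergent 11/12 is closer to x than 12/13.

11/12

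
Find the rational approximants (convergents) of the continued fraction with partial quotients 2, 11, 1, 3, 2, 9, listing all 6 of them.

2/1, 23/11, 25/12, 98/47, 221/106, 2087/1001

Using the convergent recurrence p_i = a_i*p_{i-1} + p_{i-2}, q_i = a_i*q_{i-1} + q_{i-2} with p_{-2}=0, p_{-1}=1, q_{-2}=1, q_{-1}=0:
  i=0: a_0=2, p_0 = 2*1 + 0 = 2, q_0 = 2*0 + 1 = 1.
  i=1: a_1=11, p_1 = 11*2 + 1 = 23, q_1 = 11*1 + 0 = 11.
  i=2: a_2=1, p_2 = 1*23 + 2 = 25, q_2 = 1*11 + 1 = 12.
  i=3: a_3=3, p_3 = 3*25 + 23 = 98, q_3 = 3*12 + 11 = 47.
  i=4: a_4=2, p_4 = 2*98 + 25 = 221, q_4 = 2*47 + 12 = 106.
  i=5: a_5=9, p_5 = 9*221 + 98 = 2087, q_5 = 9*106 + 47 = 1001.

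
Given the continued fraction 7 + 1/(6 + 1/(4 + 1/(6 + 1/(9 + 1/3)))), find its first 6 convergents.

Using the convergent recurrence p_i = a_i*p_{i-1} + p_{i-2}, q_i = a_i*q_{i-1} + q_{i-2} with p_{-2}=0, p_{-1}=1, q_{-2}=1, q_{-1}=0:
  i=0: a_0=7, p_0 = 7*1 + 0 = 7, q_0 = 7*0 + 1 = 1.
  i=1: a_1=6, p_1 = 6*7 + 1 = 43, q_1 = 6*1 + 0 = 6.
  i=2: a_2=4, p_2 = 4*43 + 7 = 179, q_2 = 4*6 + 1 = 25.
  i=3: a_3=6, p_3 = 6*179 + 43 = 1117, q_3 = 6*25 + 6 = 156.
  i=4: a_4=9, p_4 = 9*1117 + 179 = 10232, q_4 = 9*156 + 25 = 1429.
  i=5: a_5=3, p_5 = 3*10232 + 1117 = 31813, q_5 = 3*1429 + 156 = 4443.

7/1, 43/6, 179/25, 1117/156, 10232/1429, 31813/4443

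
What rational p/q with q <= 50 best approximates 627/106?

278/47

Expand x = 627/106 as a continued fraction with the Euclidean algorithm:
  627 = 5*106 + 97, so a_0 = 5.
  106 = 1*97 + 9, so a_1 = 1.
  97 = 10*9 + 7, so a_2 = 10.
  9 = 1*7 + 2, so a_3 = 1.
  7 = 3*2 + 1, so a_4 = 3.
  2 = 2*1 + 0, so a_5 = 2.
so x = [5; 1, 10, 1, 3, 2].
Convergents (p_i = a_i*p_{i-1} + p_{i-2}, q_i = a_i*q_{i-1} + q_{i-2} with p_{-2}=0, p_{-1}=1, q_{-2}=1, q_{-1}=0), until the denominator exceeds 50:
  i=0: a_0=5, p_0 = 5*1 + 0 = 5, q_0 = 5*0 + 1 = 1.
  i=1: a_1=1, p_1 = 1*5 + 1 = 6, q_1 = 1*1 + 0 = 1.
  i=2: a_2=10, p_2 = 10*6 + 5 = 65, q_2 = 10*1 + 1 = 11.
  i=3: a_3=1, p_3 = 1*65 + 6 = 71, q_3 = 1*11 + 1 = 12.
  i=4: a_4=3, p_4 = 3*71 + 65 = 278, q_4 = 3*12 + 11 = 47.
  i=5: a_5=2, p_5 = 2*278 + 71 = 627, q_5 = 2*47 + 12 = 106.
q_5 = 106 > 50, so the last convergent with denominator <= 50 is p_4/q_4 = 278/47.
The closest fraction with denominator <= 50 is either p_4/q_4 or the intermediate fraction (k*p_4 + p_3)/(k*q_4 + q_3) with the largest k >= 1 whose denominator stays <= 50; these approach x as k grows, and every other convergent or intermediate fraction in range is farther away.
Largest k: floor((50 - q_3)/q_4) = floor((50 - 12)/47) = 0.
Since k = 0, no intermediate fraction beyond p_4/q_4 has denominator <= 50, so the convergent 278/47 is the closest (its error is |627*47 - 278*106|/(106*47) = 1/4982).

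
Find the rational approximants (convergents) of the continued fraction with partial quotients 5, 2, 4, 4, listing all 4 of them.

Using the convergent recurrence p_i = a_i*p_{i-1} + p_{i-2}, q_i = a_i*q_{i-1} + q_{i-2} with p_{-2}=0, p_{-1}=1, q_{-2}=1, q_{-1}=0:
  i=0: a_0=5, p_0 = 5*1 + 0 = 5, q_0 = 5*0 + 1 = 1.
  i=1: a_1=2, p_1 = 2*5 + 1 = 11, q_1 = 2*1 + 0 = 2.
  i=2: a_2=4, p_2 = 4*11 + 5 = 49, q_2 = 4*2 + 1 = 9.
  i=3: a_3=4, p_3 = 4*49 + 11 = 207, q_3 = 4*9 + 2 = 38.

5/1, 11/2, 49/9, 207/38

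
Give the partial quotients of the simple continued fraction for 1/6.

Run the Euclidean algorithm on 1 and 6; the successive quotients are the partial quotients a_0, a_1, ... (each step inverts the fractional part left over by the previous one):
  1 = 0*6 + 1, so a_0 = 0.
  6 = 6*1 + 0, so a_1 = 6.
The remainder reaches 0 after 2 divisions, so the expansion has 2 partial quotients, read off in order.

[0; 6]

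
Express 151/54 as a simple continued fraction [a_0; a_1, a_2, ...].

[2; 1, 3, 1, 10]

Run the Euclidean algorithm on 151 and 54; the successive quotients are the partial quotients a_0, a_1, ... (each step inverts the fractional part left over by the previous one):
  151 = 2*54 + 43, so a_0 = 2.
  54 = 1*43 + 11, so a_1 = 1.
  43 = 3*11 + 10, so a_2 = 3.
  11 = 1*10 + 1, so a_3 = 1.
  10 = 10*1 + 0, so a_4 = 10.
The remainder reaches 0 after 5 divisions, so the expansion has 5 partial quotients, read off in order.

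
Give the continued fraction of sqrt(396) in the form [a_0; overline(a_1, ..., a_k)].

[19; overline(1, 8, 1, 38)]

Write x_i = (sqrt(396) + m_i)/d_i with (m_0, d_0) = (0, 1). a_0 = floor(sqrt(396)) = 19, since 19^2 = 361 <= 396 < 400 = 20^2.
Iterate m_{i+1} = d_i*a_i - m_i, d_{i+1} = (396 - m_{i+1}^2)/d_i, a_{i+1} = floor((a_0 + m_{i+1})/d_{i+1}):
  m_1 = 1*19 - 0 = 19, d_1 = (396 - 19^2)/1 = 35/1 = 35, a_1 = floor((19 + 19)/35) = 1.
  m_2 = 35*1 - 19 = 16, d_2 = (396 - 16^2)/35 = 140/35 = 4, a_2 = floor((19 + 16)/4) = 8.
  m_3 = 4*8 - 16 = 16, d_3 = (396 - 16^2)/4 = 140/4 = 35, a_3 = floor((19 + 16)/35) = 1.
  m_4 = 35*1 - 16 = 19, d_4 = (396 - 19^2)/35 = 35/35 = 1, a_4 = floor((19 + 19)/1) = 38.
  m_5 = 1*38 - 19 = 19, d_5 = (396 - 19^2)/1 = 35/1 = 35: (m_5, d_5) = (m_1, d_1) = (19, 35), so from here the quotients repeat a_1, ..., a_4; the period length is 4.
Hence the expansion of sqrt(396) is a_0 = 19 followed by the repeating block 1, 8, 1, 38 (period 4).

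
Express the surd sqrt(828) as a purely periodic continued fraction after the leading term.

Write x_i = (sqrt(828) + m_i)/d_i with (m_0, d_0) = (0, 1). a_0 = floor(sqrt(828)) = 28, since 28^2 = 784 <= 828 < 841 = 29^2.
Iterate m_{i+1} = d_i*a_i - m_i, d_{i+1} = (828 - m_{i+1}^2)/d_i, a_{i+1} = floor((a_0 + m_{i+1})/d_{i+1}):
  m_1 = 1*28 - 0 = 28, d_1 = (828 - 28^2)/1 = 44/1 = 44, a_1 = floor((28 + 28)/44) = 1.
  m_2 = 44*1 - 28 = 16, d_2 = (828 - 16^2)/44 = 572/44 = 13, a_2 = floor((28 + 16)/13) = 3.
  m_3 = 13*3 - 16 = 23, d_3 = (828 - 23^2)/13 = 299/13 = 23, a_3 = floor((28 + 23)/23) = 2.
  m_4 = 23*2 - 23 = 23, d_4 = (828 - 23^2)/23 = 299/23 = 13, a_4 = floor((28 + 23)/13) = 3.
  m_5 = 13*3 - 23 = 16, d_5 = (828 - 16^2)/13 = 572/13 = 44, a_5 = floor((28 + 16)/44) = 1.
  m_6 = 44*1 - 16 = 28, d_6 = (828 - 28^2)/44 = 44/44 = 1, a_6 = floor((28 + 28)/1) = 56.
  m_7 = 1*56 - 28 = 28, d_7 = (828 - 28^2)/1 = 44/1 = 44: (m_7, d_7) = (m_1, d_1) = (28, 44), so from here the quotients repeat a_1, ..., a_6; the period length is 6.
Hence the expansion of sqrt(828) is a_0 = 28 followed by the repeating block 1, 3, 2, 3, 1, 56 (period 6).

[28; (1, 3, 2, 3, 1, 56)]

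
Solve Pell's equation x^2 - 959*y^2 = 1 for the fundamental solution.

(x, y) = (960, 31)

First expand sqrt(959) as a continued fraction. With x_i = (sqrt(959) + m_i)/d_i and (m_0, d_0) = (0, 1): a_0 = floor(sqrt(959)) = 30, since 30^2 = 900 <= 959 < 961 = 31^2.
Iterate m_{i+1} = d_i*a_i - m_i, d_{i+1} = (959 - m_{i+1}^2)/d_i, a_{i+1} = floor((a_0 + m_{i+1})/d_{i+1}):
  m_1 = 1*30 - 0 = 30, d_1 = (959 - 30^2)/1 = 59/1 = 59, a_1 = floor((30 + 30)/59) = 1.
  m_2 = 59*1 - 30 = 29, d_2 = (959 - 29^2)/59 = 118/59 = 2, a_2 = floor((30 + 29)/2) = 29.
  m_3 = 2*29 - 29 = 29, d_3 = (959 - 29^2)/2 = 118/2 = 59, a_3 = floor((30 + 29)/59) = 1.
  m_4 = 59*1 - 29 = 30, d_4 = (959 - 30^2)/59 = 59/59 = 1, a_4 = floor((30 + 30)/1) = 60.
  m_5 = 1*60 - 30 = 30, d_5 = (959 - 30^2)/1 = 59/1 = 59: (m_5, d_5) = (m_1, d_1) = (30, 59), so from here the quotients repeat a_1, ..., a_4; the period length is 4.
So sqrt(959) = [30; (1, 29, 1, 60)] with period length k = 4.
k is even, so the fundamental solution of x^2 - 959y^2 = 1 is (p_{k-1}, q_{k-1}) = (p_3, q_3); compute convergents through index 3.
Convergents (p_i = a_i*p_{i-1} + p_{i-2}, q_i = a_i*q_{i-1} + q_{i-2} with p_{-2}=0, p_{-1}=1, q_{-2}=1, q_{-1}=0):
  i=0: a_0=30, p_0 = 30*1 + 0 = 30, q_0 = 30*0 + 1 = 1.
  i=1: a_1=1, p_1 = 1*30 + 1 = 31, q_1 = 1*1 + 0 = 1.
  i=2: a_2=29, p_2 = 29*31 + 30 = 929, q_2 = 29*1 + 1 = 30.
  i=3: a_3=1, p_3 = 1*929 + 31 = 960, q_3 = 1*30 + 1 = 31.
Check: 960^2 - 959*31^2 = 921600 - 921599 = 1, so (x, y) = (960, 31) solves the equation, and by the theorem it is the least positive solution.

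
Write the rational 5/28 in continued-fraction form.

Run the Euclidean algorithm on 5 and 28; the successive quotients are the partial quotients a_0, a_1, ... (each step inverts the fractional part left over by the previous one):
  5 = 0*28 + 5, so a_0 = 0.
  28 = 5*5 + 3, so a_1 = 5.
  5 = 1*3 + 2, so a_2 = 1.
  3 = 1*2 + 1, so a_3 = 1.
  2 = 2*1 + 0, so a_4 = 2.
The remainder reaches 0 after 5 divisions, so the expansion has 5 partial quotients, read off in order.

[0; 5, 1, 1, 2]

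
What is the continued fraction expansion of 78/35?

Run the Euclidean algorithm on 78 and 35; the successive quotients are the partial quotients a_0, a_1, ... (each step inverts the fractional part left over by the previous one):
  78 = 2*35 + 8, so a_0 = 2.
  35 = 4*8 + 3, so a_1 = 4.
  8 = 2*3 + 2, so a_2 = 2.
  3 = 1*2 + 1, so a_3 = 1.
  2 = 2*1 + 0, so a_4 = 2.
The remainder reaches 0 after 5 divisions, so the expansion has 5 partial quotients, read off in order.

[2; 4, 2, 1, 2]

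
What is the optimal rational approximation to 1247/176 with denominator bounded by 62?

Expand x = 1247/176 as a continued fraction with the Euclidean algorithm:
  1247 = 7*176 + 15, so a_0 = 7.
  176 = 11*15 + 11, so a_1 = 11.
  15 = 1*11 + 4, so a_2 = 1.
  11 = 2*4 + 3, so a_3 = 2.
  4 = 1*3 + 1, so a_4 = 1.
  3 = 3*1 + 0, so a_5 = 3.
so x = [7; 11, 1, 2, 1, 3].
Convergents (p_i = a_i*p_{i-1} + p_{i-2}, q_i = a_i*q_{i-1} + q_{i-2} with p_{-2}=0, p_{-1}=1, q_{-2}=1, q_{-1}=0), until the denominator exceeds 62:
  i=0: a_0=7, p_0 = 7*1 + 0 = 7, q_0 = 7*0 + 1 = 1.
  i=1: a_1=11, p_1 = 11*7 + 1 = 78, q_1 = 11*1 + 0 = 11.
  i=2: a_2=1, p_2 = 1*78 + 7 = 85, q_2 = 1*11 + 1 = 12.
  i=3: a_3=2, p_3 = 2*85 + 78 = 248, q_3 = 2*12 + 11 = 35.
  i=4: a_4=1, p_4 = 1*248 + 85 = 333, q_4 = 1*35 + 12 = 47.
  i=5: a_5=3, p_5 = 3*333 + 248 = 1247, q_5 = 3*47 + 35 = 176.
q_5 = 176 > 62, so the last convergent with denominator <= 62 is p_4/q_4 = 333/47.
The closest fraction with denominator <= 62 is either p_4/q_4 or the intermediate fraction (k*p_4 + p_3)/(k*q_4 + q_3) with the largest k >= 1 whose denominator stays <= 62; these approach x as k grows, and every other convergent or intermediate fraction in range is farther away.
Largest k: floor((62 - q_3)/q_4) = floor((62 - 35)/47) = 0.
Since k = 0, no intermediate fraction beyond p_4/q_4 has denominator <= 62, so the convergent 333/47 is the closest (its error is |1247*47 - 333*176|/(176*47) = 1/8272).

333/47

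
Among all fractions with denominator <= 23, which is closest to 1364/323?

38/9

Expand x = 1364/323 as a continued fraction with the Euclidean algorithm:
  1364 = 4*323 + 72, so a_0 = 4.
  323 = 4*72 + 35, so a_1 = 4.
  72 = 2*35 + 2, so a_2 = 2.
  35 = 17*2 + 1, so a_3 = 17.
  2 = 2*1 + 0, so a_4 = 2.
so x = [4; 4, 2, 17, 2].
Convergents (p_i = a_i*p_{i-1} + p_{i-2}, q_i = a_i*q_{i-1} + q_{i-2} with p_{-2}=0, p_{-1}=1, q_{-2}=1, q_{-1}=0), until the denominator exceeds 23:
  i=0: a_0=4, p_0 = 4*1 + 0 = 4, q_0 = 4*0 + 1 = 1.
  i=1: a_1=4, p_1 = 4*4 + 1 = 17, q_1 = 4*1 + 0 = 4.
  i=2: a_2=2, p_2 = 2*17 + 4 = 38, q_2 = 2*4 + 1 = 9.
  i=3: a_3=17, p_3 = 17*38 + 17 = 663, q_3 = 17*9 + 4 = 157.
q_3 = 157 > 23, so the last convergent with denominator <= 23 is p_2/q_2 = 38/9.
The closest fraction with denominator <= 23 is either p_2/q_2 or the intermediate fraction (k*p_2 + p_1)/(k*q_2 + q_1) with the largest k >= 1 whose denominator stays <= 23; these approach x as k grows, and every other convergent or intermediate fraction in range is farther away.
Largest k: floor((23 - q_1)/q_2) = floor((23 - 4)/9) = 2.
That gives (2*38 + 17)/(2*9 + 4) = 93/22.
Compare the errors: |x - 38/9| = |1364*9 - 38*323|/(323*9) = 2/2907, and |x - 93/22| = |1364*22 - 93*323|/(323*22) = 31/7106.
Cross-multiplying, 2*7106 = 14212 < 90117 = 31*2907, so 2/2907 is smaller: the convergent 38/9 is closer to x than 93/22.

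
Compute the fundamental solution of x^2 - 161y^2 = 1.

First expand sqrt(161) as a continued fraction. With x_i = (sqrt(161) + m_i)/d_i and (m_0, d_0) = (0, 1): a_0 = floor(sqrt(161)) = 12, since 12^2 = 144 <= 161 < 169 = 13^2.
Iterate m_{i+1} = d_i*a_i - m_i, d_{i+1} = (161 - m_{i+1}^2)/d_i, a_{i+1} = floor((a_0 + m_{i+1})/d_{i+1}):
  m_1 = 1*12 - 0 = 12, d_1 = (161 - 12^2)/1 = 17/1 = 17, a_1 = floor((12 + 12)/17) = 1.
  m_2 = 17*1 - 12 = 5, d_2 = (161 - 5^2)/17 = 136/17 = 8, a_2 = floor((12 + 5)/8) = 2.
  m_3 = 8*2 - 5 = 11, d_3 = (161 - 11^2)/8 = 40/8 = 5, a_3 = floor((12 + 11)/5) = 4.
  m_4 = 5*4 - 11 = 9, d_4 = (161 - 9^2)/5 = 80/5 = 16, a_4 = floor((12 + 9)/16) = 1.
  m_5 = 16*1 - 9 = 7, d_5 = (161 - 7^2)/16 = 112/16 = 7, a_5 = floor((12 + 7)/7) = 2.
  m_6 = 7*2 - 7 = 7, d_6 = (161 - 7^2)/7 = 112/7 = 16, a_6 = floor((12 + 7)/16) = 1.
  m_7 = 16*1 - 7 = 9, d_7 = (161 - 9^2)/16 = 80/16 = 5, a_7 = floor((12 + 9)/5) = 4.
  m_8 = 5*4 - 9 = 11, d_8 = (161 - 11^2)/5 = 40/5 = 8, a_8 = floor((12 + 11)/8) = 2.
  m_9 = 8*2 - 11 = 5, d_9 = (161 - 5^2)/8 = 136/8 = 17, a_9 = floor((12 + 5)/17) = 1.
  m_10 = 17*1 - 5 = 12, d_10 = (161 - 12^2)/17 = 17/17 = 1, a_10 = floor((12 + 12)/1) = 24.
  m_11 = 1*24 - 12 = 12, d_11 = (161 - 12^2)/1 = 17/1 = 17: (m_11, d_11) = (m_1, d_1) = (12, 17), so from here the quotients repeat a_1, ..., a_10; the period length is 10.
So sqrt(161) = [12; (1, 2, 4, 1, 2, 1, 4, 2, 1, 24)] with period length k = 10.
k is even, so the fundamental solution of x^2 - 161y^2 = 1 is (p_{k-1}, q_{k-1}) = (p_9, q_9); compute convergents through index 9.
Convergents (p_i = a_i*p_{i-1} + p_{i-2}, q_i = a_i*q_{i-1} + q_{i-2} with p_{-2}=0, p_{-1}=1, q_{-2}=1, q_{-1}=0):
  i=0: a_0=12, p_0 = 12*1 + 0 = 12, q_0 = 12*0 + 1 = 1.
  i=1: a_1=1, p_1 = 1*12 + 1 = 13, q_1 = 1*1 + 0 = 1.
  i=2: a_2=2, p_2 = 2*13 + 12 = 38, q_2 = 2*1 + 1 = 3.
  i=3: a_3=4, p_3 = 4*38 + 13 = 165, q_3 = 4*3 + 1 = 13.
  i=4: a_4=1, p_4 = 1*165 + 38 = 203, q_4 = 1*13 + 3 = 16.
  i=5: a_5=2, p_5 = 2*203 + 165 = 571, q_5 = 2*16 + 13 = 45.
  i=6: a_6=1, p_6 = 1*571 + 203 = 774, q_6 = 1*45 + 16 = 61.
  i=7: a_7=4, p_7 = 4*774 + 571 = 3667, q_7 = 4*61 + 45 = 289.
  i=8: a_8=2, p_8 = 2*3667 + 774 = 8108, q_8 = 2*289 + 61 = 639.
  i=9: a_9=1, p_9 = 1*8108 + 3667 = 11775, q_9 = 1*639 + 289 = 928.
Check: 11775^2 - 161*928^2 = 138650625 - 138650624 = 1, so (x, y) = (11775, 928) solves the equation, and by the theorem it is the least positive solution.

(x, y) = (11775, 928)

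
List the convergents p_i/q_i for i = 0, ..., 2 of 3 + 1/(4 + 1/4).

Using the convergent recurrence p_i = a_i*p_{i-1} + p_{i-2}, q_i = a_i*q_{i-1} + q_{i-2} with p_{-2}=0, p_{-1}=1, q_{-2}=1, q_{-1}=0:
  i=0: a_0=3, p_0 = 3*1 + 0 = 3, q_0 = 3*0 + 1 = 1.
  i=1: a_1=4, p_1 = 4*3 + 1 = 13, q_1 = 4*1 + 0 = 4.
  i=2: a_2=4, p_2 = 4*13 + 3 = 55, q_2 = 4*4 + 1 = 17.

3/1, 13/4, 55/17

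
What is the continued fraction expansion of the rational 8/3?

Run the Euclidean algorithm on 8 and 3; the successive quotients are the partial quotients a_0, a_1, ... (each step inverts the fractional part left over by the previous one):
  8 = 2*3 + 2, so a_0 = 2.
  3 = 1*2 + 1, so a_1 = 1.
  2 = 2*1 + 0, so a_2 = 2.
The remainder reaches 0 after 3 divisions, so the expansion has 3 partial quotients, read off in order.

[2; 1, 2]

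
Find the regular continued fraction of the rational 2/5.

Run the Euclidean algorithm on 2 and 5; the successive quotients are the partial quotients a_0, a_1, ... (each step inverts the fractional part left over by the previous one):
  2 = 0*5 + 2, so a_0 = 0.
  5 = 2*2 + 1, so a_1 = 2.
  2 = 2*1 + 0, so a_2 = 2.
The remainder reaches 0 after 3 divisions, so the expansion has 3 partial quotients, read off in order.

[0; 2, 2]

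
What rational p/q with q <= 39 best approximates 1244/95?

Expand x = 1244/95 as a continued fraction with the Euclidean algorithm:
  1244 = 13*95 + 9, so a_0 = 13.
  95 = 10*9 + 5, so a_1 = 10.
  9 = 1*5 + 4, so a_2 = 1.
  5 = 1*4 + 1, so a_3 = 1.
  4 = 4*1 + 0, so a_4 = 4.
so x = [13; 10, 1, 1, 4].
Convergents (p_i = a_i*p_{i-1} + p_{i-2}, q_i = a_i*q_{i-1} + q_{i-2} with p_{-2}=0, p_{-1}=1, q_{-2}=1, q_{-1}=0), until the denominator exceeds 39:
  i=0: a_0=13, p_0 = 13*1 + 0 = 13, q_0 = 13*0 + 1 = 1.
  i=1: a_1=10, p_1 = 10*13 + 1 = 131, q_1 = 10*1 + 0 = 10.
  i=2: a_2=1, p_2 = 1*131 + 13 = 144, q_2 = 1*10 + 1 = 11.
  i=3: a_3=1, p_3 = 1*144 + 131 = 275, q_3 = 1*11 + 10 = 21.
  i=4: a_4=4, p_4 = 4*275 + 144 = 1244, q_4 = 4*21 + 11 = 95.
q_4 = 95 > 39, so the last convergent with denominator <= 39 is p_3/q_3 = 275/21.
The closest fraction with denominator <= 39 is either p_3/q_3 or the intermediate fraction (k*p_3 + p_2)/(k*q_3 + q_2) with the largest k >= 1 whose denominator stays <= 39; these approach x as k grows, and every other convergent or intermediate fraction in range is farther away.
Largest k: floor((39 - q_2)/q_3) = floor((39 - 11)/21) = 1.
That gives (1*275 + 144)/(1*21 + 11) = 419/32.
Compare the errors: |x - 275/21| = |1244*21 - 275*95|/(95*21) = 1/1995, and |x - 419/32| = |1244*32 - 419*95|/(95*32) = 3/3040.
Cross-multiplying, 1*3040 = 3040 < 5985 = 3*1995, so 1/1995 is smaller: the convergent 275/21 is closer to x than 419/32.

275/21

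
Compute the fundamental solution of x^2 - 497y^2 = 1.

(x, y) = (1201887, 53912)

First expand sqrt(497) as a continued fraction. With x_i = (sqrt(497) + m_i)/d_i and (m_0, d_0) = (0, 1): a_0 = floor(sqrt(497)) = 22, since 22^2 = 484 <= 497 < 529 = 23^2.
Iterate m_{i+1} = d_i*a_i - m_i, d_{i+1} = (497 - m_{i+1}^2)/d_i, a_{i+1} = floor((a_0 + m_{i+1})/d_{i+1}):
  m_1 = 1*22 - 0 = 22, d_1 = (497 - 22^2)/1 = 13/1 = 13, a_1 = floor((22 + 22)/13) = 3.
  m_2 = 13*3 - 22 = 17, d_2 = (497 - 17^2)/13 = 208/13 = 16, a_2 = floor((22 + 17)/16) = 2.
  m_3 = 16*2 - 17 = 15, d_3 = (497 - 15^2)/16 = 272/16 = 17, a_3 = floor((22 + 15)/17) = 2.
  m_4 = 17*2 - 15 = 19, d_4 = (497 - 19^2)/17 = 136/17 = 8, a_4 = floor((22 + 19)/8) = 5.
  m_5 = 8*5 - 19 = 21, d_5 = (497 - 21^2)/8 = 56/8 = 7, a_5 = floor((22 + 21)/7) = 6.
  m_6 = 7*6 - 21 = 21, d_6 = (497 - 21^2)/7 = 56/7 = 8, a_6 = floor((22 + 21)/8) = 5.
  m_7 = 8*5 - 21 = 19, d_7 = (497 - 19^2)/8 = 136/8 = 17, a_7 = floor((22 + 19)/17) = 2.
  m_8 = 17*2 - 19 = 15, d_8 = (497 - 15^2)/17 = 272/17 = 16, a_8 = floor((22 + 15)/16) = 2.
  m_9 = 16*2 - 15 = 17, d_9 = (497 - 17^2)/16 = 208/16 = 13, a_9 = floor((22 + 17)/13) = 3.
  m_10 = 13*3 - 17 = 22, d_10 = (497 - 22^2)/13 = 13/13 = 1, a_10 = floor((22 + 22)/1) = 44.
  m_11 = 1*44 - 22 = 22, d_11 = (497 - 22^2)/1 = 13/1 = 13: (m_11, d_11) = (m_1, d_1) = (22, 13), so from here the quotients repeat a_1, ..., a_10; the period length is 10.
So sqrt(497) = [22; (3, 2, 2, 5, 6, 5, 2, 2, 3, 44)] with period length k = 10.
k is even, so the fundamental solution of x^2 - 497y^2 = 1 is (p_{k-1}, q_{k-1}) = (p_9, q_9); compute convergents through index 9.
Convergents (p_i = a_i*p_{i-1} + p_{i-2}, q_i = a_i*q_{i-1} + q_{i-2} with p_{-2}=0, p_{-1}=1, q_{-2}=1, q_{-1}=0):
  i=0: a_0=22, p_0 = 22*1 + 0 = 22, q_0 = 22*0 + 1 = 1.
  i=1: a_1=3, p_1 = 3*22 + 1 = 67, q_1 = 3*1 + 0 = 3.
  i=2: a_2=2, p_2 = 2*67 + 22 = 156, q_2 = 2*3 + 1 = 7.
  i=3: a_3=2, p_3 = 2*156 + 67 = 379, q_3 = 2*7 + 3 = 17.
  i=4: a_4=5, p_4 = 5*379 + 156 = 2051, q_4 = 5*17 + 7 = 92.
  i=5: a_5=6, p_5 = 6*2051 + 379 = 12685, q_5 = 6*92 + 17 = 569.
  i=6: a_6=5, p_6 = 5*12685 + 2051 = 65476, q_6 = 5*569 + 92 = 2937.
  i=7: a_7=2, p_7 = 2*65476 + 12685 = 143637, q_7 = 2*2937 + 569 = 6443.
  i=8: a_8=2, p_8 = 2*143637 + 65476 = 352750, q_8 = 2*6443 + 2937 = 15823.
  i=9: a_9=3, p_9 = 3*352750 + 143637 = 1201887, q_9 = 3*15823 + 6443 = 53912.
Check: 1201887^2 - 497*53912^2 = 1444532360769 - 1444532360768 = 1, so (x, y) = (1201887, 53912) solves the equation, and by the theorem it is the least positive solution.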